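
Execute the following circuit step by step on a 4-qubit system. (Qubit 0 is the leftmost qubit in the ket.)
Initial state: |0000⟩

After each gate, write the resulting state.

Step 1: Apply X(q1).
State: |0100⟩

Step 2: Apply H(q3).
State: 1/√2|0100⟩ + 1/√2|0101⟩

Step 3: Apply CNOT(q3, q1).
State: 1/√2|0001⟩ + 1/√2|0100⟩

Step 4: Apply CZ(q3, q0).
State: 1/√2|0001⟩ + 1/√2|0100⟩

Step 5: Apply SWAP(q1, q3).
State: 1/√2|0001⟩ + 1/√2|0100⟩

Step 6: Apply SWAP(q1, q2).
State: 1/√2|0001⟩ + 1/√2|0010⟩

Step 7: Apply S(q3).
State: (1/√2)i|0001⟩ + 1/√2|0010⟩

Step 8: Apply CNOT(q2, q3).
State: (1/√2)i|0001⟩ + 1/√2|0011⟩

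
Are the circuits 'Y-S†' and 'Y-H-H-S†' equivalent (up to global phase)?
Yes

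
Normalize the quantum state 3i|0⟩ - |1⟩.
0.9487i|0⟩ - 0.3162|1⟩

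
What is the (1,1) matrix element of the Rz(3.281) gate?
(-0.06965 + 0.9976i)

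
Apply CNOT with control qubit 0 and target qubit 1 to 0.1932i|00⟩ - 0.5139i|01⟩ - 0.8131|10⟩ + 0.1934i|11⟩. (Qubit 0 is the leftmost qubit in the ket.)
0.1932i|00⟩ - 0.5139i|01⟩ + 0.1934i|10⟩ - 0.8131|11⟩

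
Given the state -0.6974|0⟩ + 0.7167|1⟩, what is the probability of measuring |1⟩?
0.5137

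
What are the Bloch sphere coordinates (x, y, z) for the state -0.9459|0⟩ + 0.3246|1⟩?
(-0.6141, 0, 0.7894)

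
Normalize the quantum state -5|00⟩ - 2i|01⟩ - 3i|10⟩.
-0.8111|00⟩ - 0.3244i|01⟩ - 0.4867i|10⟩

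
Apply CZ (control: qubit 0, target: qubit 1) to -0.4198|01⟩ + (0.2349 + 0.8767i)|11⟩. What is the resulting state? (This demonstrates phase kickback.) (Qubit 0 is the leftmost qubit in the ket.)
-0.4198|01⟩ + (-0.2349 - 0.8767i)|11⟩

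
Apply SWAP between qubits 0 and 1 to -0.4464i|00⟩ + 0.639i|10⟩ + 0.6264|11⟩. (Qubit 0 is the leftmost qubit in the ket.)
-0.4464i|00⟩ + 0.639i|01⟩ + 0.6264|11⟩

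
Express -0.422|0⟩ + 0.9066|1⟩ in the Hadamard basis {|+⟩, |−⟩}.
0.3427|+⟩ - 0.9395|−⟩

With |ψ⟩ = α|0⟩ + β|1⟩, the Hadamard-basis coefficients are ⟨+|ψ⟩ = (α + β)/√2 and ⟨−|ψ⟩ = (α − β)/√2.
Here α = -0.422, β = 0.9066: (α + β)/√2 = 0.3427, (α − β)/√2 = -0.9395.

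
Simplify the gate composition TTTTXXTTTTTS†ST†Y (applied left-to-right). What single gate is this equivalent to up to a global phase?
Y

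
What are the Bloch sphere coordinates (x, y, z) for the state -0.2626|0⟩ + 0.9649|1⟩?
(-0.5068, 0, -0.8621)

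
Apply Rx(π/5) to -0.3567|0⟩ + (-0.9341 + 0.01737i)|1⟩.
(-0.3339 + 0.2887i)|0⟩ + (-0.8884 + 0.1267i)|1⟩

Rx(π/5) = [[cos(θ/2), −i·sin(θ/2)], [−i·sin(θ/2), cos(θ/2)]]; θ = π/5, cos(θ/2) ≈ 0.951057, sin(θ/2) ≈ 0.309017.
With a = amp(|0⟩) = -0.3567 and b = amp(|1⟩) = (-0.9341 + 0.01737i):
new amp(|0⟩) = (0.951057)·a + (-0.309017i)·b = (-0.3339 + 0.2887i)
new amp(|1⟩) = (-0.309017i)·a + (0.951057)·b = (-0.8884 + 0.1267i)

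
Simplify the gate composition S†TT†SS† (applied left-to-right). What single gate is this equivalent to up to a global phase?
S†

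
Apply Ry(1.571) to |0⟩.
0.707|0⟩ + 0.7072|1⟩

Ry(1.571) = [[cos(θ/2), −sin(θ/2)], [sin(θ/2), cos(θ/2)]]; θ = 1.571, cos(θ/2) ≈ 0.707035, sin(θ/2) ≈ 0.707179.
With a = amp(|0⟩) = 1 and b = amp(|1⟩) = 0:
new amp(|0⟩) = (0.707035)·a + (-0.707179)·b = 0.707
new amp(|1⟩) = (0.707179)·a + (0.707035)·b = 0.7072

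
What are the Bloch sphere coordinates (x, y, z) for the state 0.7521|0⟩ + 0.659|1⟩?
(0.9913, 0, 0.1314)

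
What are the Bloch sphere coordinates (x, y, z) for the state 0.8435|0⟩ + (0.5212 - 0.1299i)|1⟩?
(0.8793, -0.2191, 0.423)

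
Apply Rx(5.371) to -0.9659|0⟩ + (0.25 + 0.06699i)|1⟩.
(0.8967 - 0.1101i)|0⟩ + (-0.2244 + 0.3653i)|1⟩

Rx(5.371) = [[cos(θ/2), −i·sin(θ/2)], [−i·sin(θ/2), cos(θ/2)]]; θ = 5.371, cos(θ/2) ≈ -0.89778, sin(θ/2) ≈ 0.440444.
With a = amp(|0⟩) = -0.9659 and b = amp(|1⟩) = (0.25 + 0.06699i):
new amp(|0⟩) = (-0.89778)·a + (-0.440444i)·b = (0.8967 - 0.1101i)
new amp(|1⟩) = (-0.440444i)·a + (-0.89778)·b = (-0.2244 + 0.3653i)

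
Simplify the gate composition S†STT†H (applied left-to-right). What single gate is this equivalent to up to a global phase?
H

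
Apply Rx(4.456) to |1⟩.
-0.7917i|0⟩ - 0.6109|1⟩

Rx(4.456) = [[cos(θ/2), −i·sin(θ/2)], [−i·sin(θ/2), cos(θ/2)]]; θ = 4.456, cos(θ/2) ≈ -0.610905, sin(θ/2) ≈ 0.791704.
With a = amp(|0⟩) = 0 and b = amp(|1⟩) = 1:
new amp(|0⟩) = (-0.610905)·a + (-0.791704i)·b = -0.7917i
new amp(|1⟩) = (-0.791704i)·a + (-0.610905)·b = -0.6109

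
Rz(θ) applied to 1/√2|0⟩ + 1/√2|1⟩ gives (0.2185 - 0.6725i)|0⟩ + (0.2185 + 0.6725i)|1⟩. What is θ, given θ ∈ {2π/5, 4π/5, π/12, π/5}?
4π/5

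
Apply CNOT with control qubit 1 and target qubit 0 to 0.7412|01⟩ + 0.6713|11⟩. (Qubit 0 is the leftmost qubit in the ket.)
0.6713|01⟩ + 0.7412|11⟩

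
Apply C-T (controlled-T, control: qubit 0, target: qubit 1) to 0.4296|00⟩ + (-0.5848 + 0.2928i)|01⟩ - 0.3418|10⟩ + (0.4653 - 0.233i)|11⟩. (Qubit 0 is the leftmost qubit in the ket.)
0.4296|00⟩ + (-0.5848 + 0.2928i)|01⟩ - 0.3418|10⟩ + (0.4938 + 0.1643i)|11⟩

C-T leaves the control-|0⟩ kets |00⟩, |01⟩ unchanged and applies T to qubit 1 on the control-|1⟩ pair (|10⟩, |11⟩).
T = [[1, 0], [0, (1/√2 + (1/√2)i)]].
With a = amp(|10⟩) = -0.3418 and b = amp(|11⟩) = (0.4653 - 0.233i):
new amp(|10⟩) = (1)·a = -0.3418
new amp(|11⟩) = (1/√2 + (1/√2)i)·b = (0.4938 + 0.1643i)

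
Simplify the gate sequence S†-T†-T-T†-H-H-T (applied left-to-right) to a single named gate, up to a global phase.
S†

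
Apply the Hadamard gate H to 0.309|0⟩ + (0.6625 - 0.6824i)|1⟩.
(0.687 - 0.4825i)|0⟩ + (-0.25 + 0.4825i)|1⟩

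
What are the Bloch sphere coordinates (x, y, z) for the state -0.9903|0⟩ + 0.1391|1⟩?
(-0.2755, 0, 0.9613)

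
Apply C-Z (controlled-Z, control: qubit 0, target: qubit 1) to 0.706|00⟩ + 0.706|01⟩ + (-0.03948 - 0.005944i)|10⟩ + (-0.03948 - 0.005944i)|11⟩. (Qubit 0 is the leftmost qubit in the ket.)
0.706|00⟩ + 0.706|01⟩ + (-0.03948 - 0.005944i)|10⟩ + (0.03948 + 0.005944i)|11⟩

C-Z leaves the control-|0⟩ kets |00⟩, |01⟩ unchanged and applies Z to qubit 1 on the control-|1⟩ pair (|10⟩, |11⟩).
Z = [[1, 0], [0, -1]].
With a = amp(|10⟩) = (-0.03948 - 0.005944i) and b = amp(|11⟩) = (-0.03948 - 0.005944i):
new amp(|10⟩) = (1)·a = (-0.03948 - 0.005944i)
new amp(|11⟩) = (-1)·b = (0.03948 + 0.005944i)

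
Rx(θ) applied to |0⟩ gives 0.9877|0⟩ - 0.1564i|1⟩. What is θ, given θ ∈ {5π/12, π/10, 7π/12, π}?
π/10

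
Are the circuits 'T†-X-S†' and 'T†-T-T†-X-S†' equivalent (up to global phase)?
Yes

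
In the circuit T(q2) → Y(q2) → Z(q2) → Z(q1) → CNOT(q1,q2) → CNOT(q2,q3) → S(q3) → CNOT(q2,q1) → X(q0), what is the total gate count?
9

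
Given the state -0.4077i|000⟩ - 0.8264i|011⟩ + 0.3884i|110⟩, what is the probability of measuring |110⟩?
0.1509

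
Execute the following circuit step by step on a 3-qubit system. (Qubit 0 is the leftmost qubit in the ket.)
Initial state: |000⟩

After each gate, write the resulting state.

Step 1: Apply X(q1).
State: |010⟩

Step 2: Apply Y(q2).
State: i|011⟩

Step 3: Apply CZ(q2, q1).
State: -i|011⟩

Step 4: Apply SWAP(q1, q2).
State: -i|011⟩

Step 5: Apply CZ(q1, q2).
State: i|011⟩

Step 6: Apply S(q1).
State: -|011⟩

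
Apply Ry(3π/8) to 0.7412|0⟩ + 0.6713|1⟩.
0.2433|0⟩ + 0.97|1⟩

Ry(3π/8) = [[cos(θ/2), −sin(θ/2)], [sin(θ/2), cos(θ/2)]]; θ = 3π/8, cos(θ/2) ≈ 0.83147, sin(θ/2) ≈ 0.55557.
With a = amp(|0⟩) = 0.7412 and b = amp(|1⟩) = 0.6713:
new amp(|0⟩) = (0.83147)·a + (-0.55557)·b = 0.2433
new amp(|1⟩) = (0.55557)·a + (0.83147)·b = 0.97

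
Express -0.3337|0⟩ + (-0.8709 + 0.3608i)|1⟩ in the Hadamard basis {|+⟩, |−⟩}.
(-0.8518 + 0.2551i)|+⟩ + (0.3799 - 0.2551i)|−⟩

With |ψ⟩ = α|0⟩ + β|1⟩, the Hadamard-basis coefficients are ⟨+|ψ⟩ = (α + β)/√2 and ⟨−|ψ⟩ = (α − β)/√2.
Here α = -0.3337, β = (-0.8709 + 0.3608i): (α + β)/√2 = (-0.8518 + 0.2551i), (α − β)/√2 = (0.3799 - 0.2551i).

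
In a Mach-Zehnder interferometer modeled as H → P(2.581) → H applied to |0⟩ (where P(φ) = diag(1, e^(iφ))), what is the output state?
(0.07653 + 0.2658i)|0⟩ + (0.9235 - 0.2658i)|1⟩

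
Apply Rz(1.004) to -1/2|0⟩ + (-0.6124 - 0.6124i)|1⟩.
(-0.4383 + 0.2406i)|0⟩ + (-0.2422 - 0.8315i)|1⟩

Rz(1.004) = [[e^(−iθ/2), 0], [0, e^(iθ/2)]] with e^(±iθ/2) = cos(θ/2) ± i·sin(θ/2); θ = 1.004, cos(θ/2) ≈ 0.876622, sin(θ/2) ≈ 0.48118.
With a = amp(|0⟩) = -1/2 and b = amp(|1⟩) = (-0.6124 - 0.6124i):
new amp(|0⟩) = (0.876622 - 0.48118i)·a = (-0.4383 + 0.2406i)
new amp(|1⟩) = (0.876622 + 0.48118i)·b = (-0.2422 - 0.8315i)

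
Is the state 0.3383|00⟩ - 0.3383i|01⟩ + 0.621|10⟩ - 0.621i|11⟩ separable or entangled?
Separable

Writing the state as a|00⟩ + b|01⟩ + c|10⟩ + d|11⟩, it is a product state iff ad − bc = 0.
Here (a, b, c, d) = (0.3383, -0.3383i, 0.621, -0.621i): ad − bc = (0.3383)(-0.621i) − (-0.3383i)(0.621) = 0, so the state is separable.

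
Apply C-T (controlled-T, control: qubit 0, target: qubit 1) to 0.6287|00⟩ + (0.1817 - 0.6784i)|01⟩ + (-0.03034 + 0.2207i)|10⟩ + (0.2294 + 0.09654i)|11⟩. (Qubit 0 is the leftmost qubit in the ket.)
0.6287|00⟩ + (0.1817 - 0.6784i)|01⟩ + (-0.03034 + 0.2207i)|10⟩ + (0.09395 + 0.2305i)|11⟩

C-T leaves the control-|0⟩ kets |00⟩, |01⟩ unchanged and applies T to qubit 1 on the control-|1⟩ pair (|10⟩, |11⟩).
T = [[1, 0], [0, (1/√2 + (1/√2)i)]].
With a = amp(|10⟩) = (-0.03034 + 0.2207i) and b = amp(|11⟩) = (0.2294 + 0.09654i):
new amp(|10⟩) = (1)·a = (-0.03034 + 0.2207i)
new amp(|11⟩) = (1/√2 + (1/√2)i)·b = (0.09395 + 0.2305i)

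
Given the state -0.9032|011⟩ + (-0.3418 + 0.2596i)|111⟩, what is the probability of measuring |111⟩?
0.1842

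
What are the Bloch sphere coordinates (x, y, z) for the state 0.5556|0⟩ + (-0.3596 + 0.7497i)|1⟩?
(-0.3996, 0.8331, -0.3827)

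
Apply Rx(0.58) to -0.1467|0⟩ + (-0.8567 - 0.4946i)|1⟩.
(-0.282 + 0.245i)|0⟩ + (-0.8209 - 0.432i)|1⟩

Rx(0.58) = [[cos(θ/2), −i·sin(θ/2)], [−i·sin(θ/2), cos(θ/2)]]; θ = 0.58, cos(θ/2) ≈ 0.958244, sin(θ/2) ≈ 0.285952.
With a = amp(|0⟩) = -0.1467 and b = amp(|1⟩) = (-0.8567 - 0.4946i):
new amp(|0⟩) = (0.958244)·a + (-0.285952i)·b = (-0.282 + 0.245i)
new amp(|1⟩) = (-0.285952i)·a + (0.958244)·b = (-0.8209 - 0.432i)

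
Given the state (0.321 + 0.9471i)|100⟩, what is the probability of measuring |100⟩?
1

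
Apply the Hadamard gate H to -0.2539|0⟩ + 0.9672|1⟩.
0.5044|0⟩ - 0.8634|1⟩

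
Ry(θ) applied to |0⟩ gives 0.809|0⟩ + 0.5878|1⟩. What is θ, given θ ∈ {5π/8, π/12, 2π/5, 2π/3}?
2π/5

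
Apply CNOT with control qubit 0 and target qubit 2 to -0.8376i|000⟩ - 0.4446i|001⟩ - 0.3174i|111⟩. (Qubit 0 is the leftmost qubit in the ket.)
-0.8376i|000⟩ - 0.4446i|001⟩ - 0.3174i|110⟩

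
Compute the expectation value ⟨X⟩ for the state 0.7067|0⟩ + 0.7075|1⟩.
1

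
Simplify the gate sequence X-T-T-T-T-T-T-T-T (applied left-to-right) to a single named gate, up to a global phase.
X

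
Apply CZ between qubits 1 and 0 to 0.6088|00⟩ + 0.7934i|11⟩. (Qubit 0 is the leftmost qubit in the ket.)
0.6088|00⟩ - 0.7934i|11⟩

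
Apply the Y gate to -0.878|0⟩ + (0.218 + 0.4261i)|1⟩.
(0.4261 - 0.218i)|0⟩ - 0.878i|1⟩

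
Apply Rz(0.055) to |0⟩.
(0.9996 - 0.0275i)|0⟩

Rz(0.055) = [[e^(−iθ/2), 0], [0, e^(iθ/2)]] with e^(±iθ/2) = cos(θ/2) ± i·sin(θ/2); θ = 0.055, cos(θ/2) ≈ 0.999622, sin(θ/2) ≈ 0.0274965.
With a = amp(|0⟩) = 1 and b = amp(|1⟩) = 0:
new amp(|0⟩) = (0.999622 - 0.0274965i)·a = (0.9996 - 0.0275i)
new amp(|1⟩) = (0.999622 + 0.0274965i)·b = 0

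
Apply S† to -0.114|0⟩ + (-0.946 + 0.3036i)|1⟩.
-0.114|0⟩ + (0.3036 + 0.946i)|1⟩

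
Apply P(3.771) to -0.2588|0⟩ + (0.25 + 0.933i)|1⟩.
-0.2588|0⟩ + (0.3471 - 0.9014i)|1⟩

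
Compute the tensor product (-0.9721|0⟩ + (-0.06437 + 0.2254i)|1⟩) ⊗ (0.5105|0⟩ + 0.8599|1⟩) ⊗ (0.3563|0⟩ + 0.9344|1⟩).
-0.1768|000⟩ - 0.4637|001⟩ - 0.2978|010⟩ - 0.7811|011⟩ + (-0.01171 + 0.041i)|100⟩ + (-0.03071 + 0.1075i)|101⟩ + (-0.01972 + 0.06906i)|110⟩ + (-0.05172 + 0.1811i)|111⟩

amp(|b₁b₂…⟩) = product of the factor amplitudes for bits b₁, b₂, …; only kets whose every factor amplitude is nonzero survive.
|000⟩: (-0.9721)(0.5105)(0.3563) = -0.1768
|001⟩: (-0.9721)(0.5105)(0.9344) = -0.4637
|010⟩: (-0.9721)(0.8599)(0.3563) = -0.2978
|011⟩: (-0.9721)(0.8599)(0.9344) = -0.7811
|100⟩: (-0.06437 + 0.2254i)(0.5105)(0.3563) = (-0.01171 + 0.041i)
|101⟩: (-0.06437 + 0.2254i)(0.5105)(0.9344) = (-0.03071 + 0.1075i)
|110⟩: (-0.06437 + 0.2254i)(0.8599)(0.3563) = (-0.01972 + 0.06906i)
|111⟩: (-0.06437 + 0.2254i)(0.8599)(0.9344) = (-0.05172 + 0.1811i)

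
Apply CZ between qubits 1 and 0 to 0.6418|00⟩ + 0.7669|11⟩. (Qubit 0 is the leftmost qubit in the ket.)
0.6418|00⟩ - 0.7669|11⟩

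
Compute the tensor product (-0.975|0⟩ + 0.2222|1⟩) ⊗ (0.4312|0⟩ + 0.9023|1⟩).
-0.4204|00⟩ - 0.8797|01⟩ + 0.09581|10⟩ + 0.2005|11⟩

amp(|b₁b₂…⟩) = product of the factor amplitudes for bits b₁, b₂, …; only kets whose every factor amplitude is nonzero survive.
|00⟩: (-0.975)(0.4312) = -0.4204
|01⟩: (-0.975)(0.9023) = -0.8797
|10⟩: (0.2222)(0.4312) = 0.09581
|11⟩: (0.2222)(0.9023) = 0.2005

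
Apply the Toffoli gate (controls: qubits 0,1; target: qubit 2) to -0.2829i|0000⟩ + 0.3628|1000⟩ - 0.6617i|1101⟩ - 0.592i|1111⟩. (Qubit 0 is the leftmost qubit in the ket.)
-0.2829i|0000⟩ + 0.3628|1000⟩ - 0.592i|1101⟩ - 0.6617i|1111⟩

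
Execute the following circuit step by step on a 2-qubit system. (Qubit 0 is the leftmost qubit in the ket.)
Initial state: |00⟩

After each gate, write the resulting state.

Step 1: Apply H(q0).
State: 1/√2|00⟩ + 1/√2|10⟩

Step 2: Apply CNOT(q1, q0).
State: 1/√2|00⟩ + 1/√2|10⟩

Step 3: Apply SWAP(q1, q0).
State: 1/√2|00⟩ + 1/√2|01⟩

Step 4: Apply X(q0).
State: 1/√2|10⟩ + 1/√2|11⟩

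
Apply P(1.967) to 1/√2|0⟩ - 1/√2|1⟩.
1/√2|0⟩ + (0.2729 - 0.6523i)|1⟩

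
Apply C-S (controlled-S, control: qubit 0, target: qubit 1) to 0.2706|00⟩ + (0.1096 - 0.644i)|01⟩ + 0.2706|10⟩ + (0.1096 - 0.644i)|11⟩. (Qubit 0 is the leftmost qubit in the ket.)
0.2706|00⟩ + (0.1096 - 0.644i)|01⟩ + 0.2706|10⟩ + (0.644 + 0.1096i)|11⟩

C-S leaves the control-|0⟩ kets |00⟩, |01⟩ unchanged and applies S to qubit 1 on the control-|1⟩ pair (|10⟩, |11⟩).
S = [[1, 0], [0, i]].
With a = amp(|10⟩) = 0.2706 and b = amp(|11⟩) = (0.1096 - 0.644i):
new amp(|10⟩) = (1)·a = 0.2706
new amp(|11⟩) = (i)·b = (0.644 + 0.1096i)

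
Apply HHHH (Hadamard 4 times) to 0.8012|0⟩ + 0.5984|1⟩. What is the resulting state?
0.8012|0⟩ + 0.5984|1⟩

H² = I, so an even number of Hadamards cancels: H^4 = I and the state is unchanged.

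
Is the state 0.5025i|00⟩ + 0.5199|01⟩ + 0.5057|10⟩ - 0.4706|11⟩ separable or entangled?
Entangled

Writing the state as a|00⟩ + b|01⟩ + c|10⟩ + d|11⟩, it is a product state iff ad − bc = 0.
Here (a, b, c, d) = (0.5025i, 0.5199, 0.5057, -0.4706): ad − bc = (0.5025i)(-0.4706) − (0.5199)(0.5057) = (-0.2629 - 0.2365i) ≠ 0, so the state is entangled.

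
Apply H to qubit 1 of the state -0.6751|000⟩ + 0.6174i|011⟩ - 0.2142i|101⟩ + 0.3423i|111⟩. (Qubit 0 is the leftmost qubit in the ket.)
-0.4774|000⟩ + 0.4366i|001⟩ - 0.4774|010⟩ - 0.4366i|011⟩ + 0.09058i|101⟩ - 0.3935i|111⟩

H on qubit 1 mixes each pair of kets that differ only in qubit 1: amplitudes (a, b) of (|…0…⟩, |…1…⟩) become ((a + b)/√2, (a − b)/√2). Kets absent from the input have amplitude 0.
(|000⟩, |010⟩): (a, b) = (-0.6751, 0) → (-0.4774, -0.4774)
(|001⟩, |011⟩): (a, b) = (0, 0.6174i) → (0.4366i, -0.4366i)
(|101⟩, |111⟩): (a, b) = (-0.2142i, 0.3423i) → (0.09058i, -0.3935i)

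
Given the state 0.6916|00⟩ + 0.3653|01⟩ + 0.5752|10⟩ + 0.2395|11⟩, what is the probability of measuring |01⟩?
0.1334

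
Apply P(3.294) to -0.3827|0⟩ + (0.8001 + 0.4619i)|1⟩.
-0.3827|0⟩ + (-0.7207 - 0.578i)|1⟩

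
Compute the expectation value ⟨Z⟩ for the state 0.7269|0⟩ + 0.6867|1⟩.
0.05683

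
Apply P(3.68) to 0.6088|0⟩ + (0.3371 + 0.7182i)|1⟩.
0.6088|0⟩ + (0.07886 - 0.7894i)|1⟩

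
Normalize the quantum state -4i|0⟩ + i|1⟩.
-0.9701i|0⟩ + 0.2425i|1⟩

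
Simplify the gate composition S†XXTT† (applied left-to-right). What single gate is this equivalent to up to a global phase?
S†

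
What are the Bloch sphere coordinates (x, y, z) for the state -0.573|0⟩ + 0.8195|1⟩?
(-0.9391, 0, -0.3433)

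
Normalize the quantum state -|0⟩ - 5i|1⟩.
-0.1961|0⟩ - 0.9806i|1⟩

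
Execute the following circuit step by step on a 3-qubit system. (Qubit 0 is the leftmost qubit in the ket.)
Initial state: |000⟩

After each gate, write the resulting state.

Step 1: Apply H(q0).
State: 1/√2|000⟩ + 1/√2|100⟩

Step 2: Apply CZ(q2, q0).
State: 1/√2|000⟩ + 1/√2|100⟩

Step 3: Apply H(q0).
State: |000⟩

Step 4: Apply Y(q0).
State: i|100⟩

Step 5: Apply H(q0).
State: (1/√2)i|000⟩ - (1/√2)i|100⟩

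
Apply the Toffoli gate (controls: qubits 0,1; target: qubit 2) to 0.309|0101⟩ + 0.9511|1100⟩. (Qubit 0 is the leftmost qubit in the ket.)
0.309|0101⟩ + 0.9511|1110⟩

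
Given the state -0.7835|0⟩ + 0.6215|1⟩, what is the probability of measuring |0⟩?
0.6139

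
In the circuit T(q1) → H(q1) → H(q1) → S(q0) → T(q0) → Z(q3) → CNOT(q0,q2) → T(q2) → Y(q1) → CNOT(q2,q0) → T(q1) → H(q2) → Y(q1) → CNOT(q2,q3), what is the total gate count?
14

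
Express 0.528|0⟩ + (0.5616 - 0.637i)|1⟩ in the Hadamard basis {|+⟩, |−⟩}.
(0.7705 - 0.4504i)|+⟩ + (-0.02376 + 0.4504i)|−⟩

With |ψ⟩ = α|0⟩ + β|1⟩, the Hadamard-basis coefficients are ⟨+|ψ⟩ = (α + β)/√2 and ⟨−|ψ⟩ = (α − β)/√2.
Here α = 0.528, β = (0.5616 - 0.637i): (α + β)/√2 = (0.7705 - 0.4504i), (α − β)/√2 = (-0.02376 + 0.4504i).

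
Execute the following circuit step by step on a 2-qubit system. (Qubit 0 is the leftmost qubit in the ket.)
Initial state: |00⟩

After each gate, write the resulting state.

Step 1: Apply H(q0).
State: 1/√2|00⟩ + 1/√2|10⟩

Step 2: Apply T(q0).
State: 1/√2|00⟩ + (1/2 + (1/2)i)|10⟩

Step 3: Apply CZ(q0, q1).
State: 1/√2|00⟩ + (1/2 + (1/2)i)|10⟩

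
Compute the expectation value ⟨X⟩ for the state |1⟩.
0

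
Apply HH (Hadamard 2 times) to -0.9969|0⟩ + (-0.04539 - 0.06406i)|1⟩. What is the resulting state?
-0.9969|0⟩ + (-0.04539 - 0.06406i)|1⟩

H² = I, so an even number of Hadamards cancels: H^2 = I and the state is unchanged.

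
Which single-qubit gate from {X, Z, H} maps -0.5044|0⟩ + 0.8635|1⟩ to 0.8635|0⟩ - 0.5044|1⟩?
X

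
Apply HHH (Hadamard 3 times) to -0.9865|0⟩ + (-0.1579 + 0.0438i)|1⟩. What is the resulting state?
(-0.8092 + 0.03097i)|0⟩ + (-0.5859 - 0.03097i)|1⟩

H² = I, so H^3 = H: a single Hadamard. With (a, b) = (-0.9865, (-0.1579 + 0.0438i)), H gives ((a + b)/√2, (a − b)/√2) = ((-0.8092 + 0.03097i), (-0.5859 - 0.03097i)).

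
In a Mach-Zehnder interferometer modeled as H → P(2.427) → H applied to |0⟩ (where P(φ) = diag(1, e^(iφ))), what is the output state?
(0.1223 + 0.3277i)|0⟩ + (0.8777 - 0.3277i)|1⟩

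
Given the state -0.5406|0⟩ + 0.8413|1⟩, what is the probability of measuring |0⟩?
0.2922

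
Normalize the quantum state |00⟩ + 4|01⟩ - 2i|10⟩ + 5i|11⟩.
0.1474|00⟩ + 0.5898|01⟩ - 0.2949i|10⟩ + 0.7372i|11⟩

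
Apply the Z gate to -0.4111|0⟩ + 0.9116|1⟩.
-0.4111|0⟩ - 0.9116|1⟩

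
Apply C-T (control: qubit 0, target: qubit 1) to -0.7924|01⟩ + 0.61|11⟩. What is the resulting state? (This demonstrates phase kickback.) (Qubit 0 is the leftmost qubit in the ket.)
-0.7924|01⟩ + (0.4313 + 0.4313i)|11⟩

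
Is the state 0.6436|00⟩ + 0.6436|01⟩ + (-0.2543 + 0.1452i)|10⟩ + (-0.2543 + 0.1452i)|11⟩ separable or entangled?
Separable

Writing the state as a|00⟩ + b|01⟩ + c|10⟩ + d|11⟩, it is a product state iff ad − bc = 0.
Here (a, b, c, d) = (0.6436, 0.6436, (-0.2543 + 0.1452i), (-0.2543 + 0.1452i)): ad − bc = (0.6436)(-0.2543 + 0.1452i) − (0.6436)(-0.2543 + 0.1452i) = 0, so the state is separable.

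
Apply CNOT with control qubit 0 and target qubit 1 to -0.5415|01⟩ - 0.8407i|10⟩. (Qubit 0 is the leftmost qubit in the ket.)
-0.5415|01⟩ - 0.8407i|11⟩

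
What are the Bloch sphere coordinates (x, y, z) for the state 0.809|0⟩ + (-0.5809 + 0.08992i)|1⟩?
(-0.9399, 0.1455, 0.309)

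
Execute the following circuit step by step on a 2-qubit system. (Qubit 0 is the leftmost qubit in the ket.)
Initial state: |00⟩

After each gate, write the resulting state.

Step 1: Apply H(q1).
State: 1/√2|00⟩ + 1/√2|01⟩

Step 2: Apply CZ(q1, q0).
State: 1/√2|00⟩ + 1/√2|01⟩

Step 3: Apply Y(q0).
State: (1/√2)i|10⟩ + (1/√2)i|11⟩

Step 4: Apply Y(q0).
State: 1/√2|00⟩ + 1/√2|01⟩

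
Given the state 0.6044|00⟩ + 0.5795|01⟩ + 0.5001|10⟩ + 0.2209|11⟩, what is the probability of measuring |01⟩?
0.3358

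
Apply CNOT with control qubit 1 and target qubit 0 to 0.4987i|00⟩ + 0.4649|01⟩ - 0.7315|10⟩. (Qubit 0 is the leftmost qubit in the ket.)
0.4987i|00⟩ - 0.7315|10⟩ + 0.4649|11⟩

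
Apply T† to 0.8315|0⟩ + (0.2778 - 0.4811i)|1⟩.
0.8315|0⟩ + (-0.1438 - 0.5366i)|1⟩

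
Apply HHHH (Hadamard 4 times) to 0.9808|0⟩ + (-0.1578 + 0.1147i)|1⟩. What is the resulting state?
0.9808|0⟩ + (-0.1578 + 0.1147i)|1⟩

H² = I, so an even number of Hadamards cancels: H^4 = I and the state is unchanged.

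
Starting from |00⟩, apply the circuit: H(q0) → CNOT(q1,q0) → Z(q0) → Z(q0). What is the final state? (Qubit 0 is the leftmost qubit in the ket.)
1/√2|00⟩ + 1/√2|10⟩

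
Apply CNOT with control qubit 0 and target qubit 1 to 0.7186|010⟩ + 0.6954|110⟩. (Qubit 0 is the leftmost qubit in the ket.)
0.7186|010⟩ + 0.6954|100⟩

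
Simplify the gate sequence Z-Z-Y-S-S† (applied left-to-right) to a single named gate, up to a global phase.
Y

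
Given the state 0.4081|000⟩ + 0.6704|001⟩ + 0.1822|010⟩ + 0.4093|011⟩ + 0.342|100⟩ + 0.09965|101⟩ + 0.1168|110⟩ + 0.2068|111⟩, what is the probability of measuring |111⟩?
0.04277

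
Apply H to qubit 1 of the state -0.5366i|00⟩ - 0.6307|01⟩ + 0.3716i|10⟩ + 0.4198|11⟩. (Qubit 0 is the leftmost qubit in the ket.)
(-0.446 - 0.3794i)|00⟩ + (0.446 - 0.3794i)|01⟩ + (0.2968 + 0.2628i)|10⟩ + (-0.2968 + 0.2628i)|11⟩

H on qubit 1 mixes each pair of kets that differ only in qubit 1: amplitudes (a, b) of (|…0…⟩, |…1…⟩) become ((a + b)/√2, (a − b)/√2). Kets absent from the input have amplitude 0.
(|00⟩, |01⟩): (a, b) = (-0.5366i, -0.6307) → ((-0.446 - 0.3794i), (0.446 - 0.3794i))
(|10⟩, |11⟩): (a, b) = (0.3716i, 0.4198) → ((0.2968 + 0.2628i), (-0.2968 + 0.2628i))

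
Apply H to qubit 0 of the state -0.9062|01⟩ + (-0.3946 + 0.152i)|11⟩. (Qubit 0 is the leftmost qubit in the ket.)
(-0.9198 + 0.1075i)|01⟩ + (-0.3618 - 0.1075i)|11⟩

H on qubit 0 mixes each pair of kets that differ only in qubit 0: amplitudes (a, b) of (|…0…⟩, |…1…⟩) become ((a + b)/√2, (a − b)/√2). Kets absent from the input have amplitude 0.
(|01⟩, |11⟩): (a, b) = (-0.9062, (-0.3946 + 0.152i)) → ((-0.9198 + 0.1075i), (-0.3618 - 0.1075i))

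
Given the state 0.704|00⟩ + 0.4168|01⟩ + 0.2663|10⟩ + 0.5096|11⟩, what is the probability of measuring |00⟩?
0.4956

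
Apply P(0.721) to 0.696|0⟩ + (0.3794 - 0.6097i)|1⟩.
0.696|0⟩ + (0.6875 - 0.2075i)|1⟩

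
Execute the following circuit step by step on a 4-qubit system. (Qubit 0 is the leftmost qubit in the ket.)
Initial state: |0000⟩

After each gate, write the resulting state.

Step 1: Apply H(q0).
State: 1/√2|0000⟩ + 1/√2|1000⟩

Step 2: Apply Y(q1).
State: (1/√2)i|0100⟩ + (1/√2)i|1100⟩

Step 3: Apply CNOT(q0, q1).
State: (1/√2)i|0100⟩ + (1/√2)i|1000⟩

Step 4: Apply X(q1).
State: (1/√2)i|0000⟩ + (1/√2)i|1100⟩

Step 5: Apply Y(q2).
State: -1/√2|0010⟩ - 1/√2|1110⟩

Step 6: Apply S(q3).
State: -1/√2|0010⟩ - 1/√2|1110⟩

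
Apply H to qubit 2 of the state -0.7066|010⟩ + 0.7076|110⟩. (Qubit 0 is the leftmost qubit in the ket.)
-0.4996|010⟩ - 0.4996|011⟩ + 0.5003|110⟩ + 0.5003|111⟩

H on qubit 2 mixes each pair of kets that differ only in qubit 2: amplitudes (a, b) of (|…0…⟩, |…1…⟩) become ((a + b)/√2, (a − b)/√2). Kets absent from the input have amplitude 0.
(|010⟩, |011⟩): (a, b) = (-0.7066, 0) → (-0.4996, -0.4996)
(|110⟩, |111⟩): (a, b) = (0.7076, 0) → (0.5003, 0.5003)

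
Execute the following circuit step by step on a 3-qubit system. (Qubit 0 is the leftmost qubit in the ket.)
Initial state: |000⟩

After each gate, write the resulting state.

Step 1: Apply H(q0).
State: 1/√2|000⟩ + 1/√2|100⟩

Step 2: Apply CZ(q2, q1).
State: 1/√2|000⟩ + 1/√2|100⟩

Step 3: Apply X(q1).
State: 1/√2|010⟩ + 1/√2|110⟩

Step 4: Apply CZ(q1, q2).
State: 1/√2|010⟩ + 1/√2|110⟩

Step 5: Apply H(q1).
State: 1/2|000⟩ - 1/2|010⟩ + 1/2|100⟩ - 1/2|110⟩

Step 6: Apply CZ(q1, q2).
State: 1/2|000⟩ - 1/2|010⟩ + 1/2|100⟩ - 1/2|110⟩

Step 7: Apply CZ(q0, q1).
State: 1/2|000⟩ - 1/2|010⟩ + 1/2|100⟩ + 1/2|110⟩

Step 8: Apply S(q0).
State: 1/2|000⟩ - 1/2|010⟩ + (1/2)i|100⟩ + (1/2)i|110⟩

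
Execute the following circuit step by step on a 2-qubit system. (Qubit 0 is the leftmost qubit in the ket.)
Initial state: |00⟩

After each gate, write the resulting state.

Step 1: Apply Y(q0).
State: i|10⟩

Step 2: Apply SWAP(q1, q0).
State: i|01⟩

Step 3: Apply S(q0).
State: i|01⟩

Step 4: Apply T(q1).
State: (-1/√2 + (1/√2)i)|01⟩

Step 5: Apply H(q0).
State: (-1/2 + (1/2)i)|01⟩ + (-1/2 + (1/2)i)|11⟩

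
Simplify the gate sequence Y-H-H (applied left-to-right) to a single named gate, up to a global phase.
Y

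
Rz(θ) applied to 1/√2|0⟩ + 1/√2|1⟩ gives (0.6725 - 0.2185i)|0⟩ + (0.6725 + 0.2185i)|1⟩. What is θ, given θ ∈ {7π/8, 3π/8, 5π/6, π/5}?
π/5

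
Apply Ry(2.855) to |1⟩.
-0.9898|0⟩ + 0.1428|1⟩

Ry(2.855) = [[cos(θ/2), −sin(θ/2)], [sin(θ/2), cos(θ/2)]]; θ = 2.855, cos(θ/2) ≈ 0.142806, sin(θ/2) ≈ 0.989751.
With a = amp(|0⟩) = 0 and b = amp(|1⟩) = 1:
new amp(|0⟩) = (0.142806)·a + (-0.989751)·b = -0.9898
new amp(|1⟩) = (0.989751)·a + (0.142806)·b = 0.1428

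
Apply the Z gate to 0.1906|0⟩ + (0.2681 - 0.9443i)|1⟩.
0.1906|0⟩ + (-0.2681 + 0.9443i)|1⟩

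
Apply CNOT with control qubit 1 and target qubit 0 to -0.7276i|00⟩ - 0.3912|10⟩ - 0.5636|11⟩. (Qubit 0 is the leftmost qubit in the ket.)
-0.7276i|00⟩ - 0.5636|01⟩ - 0.3912|10⟩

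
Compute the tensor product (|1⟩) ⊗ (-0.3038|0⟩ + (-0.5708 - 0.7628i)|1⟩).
-0.3038|10⟩ + (-0.5708 - 0.7628i)|11⟩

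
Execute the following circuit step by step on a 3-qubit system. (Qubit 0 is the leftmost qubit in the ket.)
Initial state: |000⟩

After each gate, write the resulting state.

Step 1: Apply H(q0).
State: 1/√2|000⟩ + 1/√2|100⟩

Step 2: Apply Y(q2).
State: (1/√2)i|001⟩ + (1/√2)i|101⟩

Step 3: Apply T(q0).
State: (1/√2)i|001⟩ + (-1/2 + (1/2)i)|101⟩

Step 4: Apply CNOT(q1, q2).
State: (1/√2)i|001⟩ + (-1/2 + (1/2)i)|101⟩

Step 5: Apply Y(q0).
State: (1/2 + (1/2)i)|001⟩ - 1/√2|101⟩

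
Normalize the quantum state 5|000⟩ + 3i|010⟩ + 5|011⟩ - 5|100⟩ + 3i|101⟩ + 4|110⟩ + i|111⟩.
0.4767|000⟩ + 0.286i|010⟩ + 0.4767|011⟩ - 0.4767|100⟩ + 0.286i|101⟩ + 0.3814|110⟩ + 0.09535i|111⟩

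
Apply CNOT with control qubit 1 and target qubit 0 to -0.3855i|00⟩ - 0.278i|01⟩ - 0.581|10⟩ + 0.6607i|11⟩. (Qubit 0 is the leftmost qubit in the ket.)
-0.3855i|00⟩ + 0.6607i|01⟩ - 0.581|10⟩ - 0.278i|11⟩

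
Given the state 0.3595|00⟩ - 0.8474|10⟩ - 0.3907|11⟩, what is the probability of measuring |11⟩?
0.1526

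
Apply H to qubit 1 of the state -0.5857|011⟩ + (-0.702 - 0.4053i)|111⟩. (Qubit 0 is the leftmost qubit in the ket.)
-0.4142|001⟩ + 0.4142|011⟩ + (-0.4964 - 0.2866i)|101⟩ + (0.4964 + 0.2866i)|111⟩

H on qubit 1 mixes each pair of kets that differ only in qubit 1: amplitudes (a, b) of (|…0…⟩, |…1…⟩) become ((a + b)/√2, (a − b)/√2). Kets absent from the input have amplitude 0.
(|001⟩, |011⟩): (a, b) = (0, -0.5857) → (-0.4142, 0.4142)
(|101⟩, |111⟩): (a, b) = (0, (-0.702 - 0.4053i)) → ((-0.4964 - 0.2866i), (0.4964 + 0.2866i))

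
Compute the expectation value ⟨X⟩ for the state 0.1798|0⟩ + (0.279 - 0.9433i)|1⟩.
0.1003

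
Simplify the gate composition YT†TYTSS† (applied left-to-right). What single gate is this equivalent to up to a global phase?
T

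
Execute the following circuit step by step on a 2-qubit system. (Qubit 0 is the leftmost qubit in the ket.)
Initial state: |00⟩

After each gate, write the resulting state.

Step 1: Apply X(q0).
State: |10⟩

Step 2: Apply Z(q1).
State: |10⟩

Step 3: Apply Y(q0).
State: -i|00⟩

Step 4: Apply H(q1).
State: -(1/√2)i|00⟩ - (1/√2)i|01⟩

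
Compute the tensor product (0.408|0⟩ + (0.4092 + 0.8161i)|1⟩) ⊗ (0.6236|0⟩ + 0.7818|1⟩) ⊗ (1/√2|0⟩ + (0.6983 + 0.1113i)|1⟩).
0.1799|000⟩ + (0.1777 + 0.02832i)|001⟩ + 0.2255|010⟩ + (0.2227 + 0.0355i)|011⟩ + (0.1804 + 0.3599i)|100⟩ + (0.1215 + 0.3838i)|101⟩ + (0.2262 + 0.4512i)|110⟩ + (0.1524 + 0.4811i)|111⟩

amp(|b₁b₂…⟩) = product of the factor amplitudes for bits b₁, b₂, …; only kets whose every factor amplitude is nonzero survive.
|000⟩: (0.408)(0.6236)(1/√2) = 0.1799
|001⟩: (0.408)(0.6236)(0.6983 + 0.1113i) = (0.1777 + 0.02832i)
|010⟩: (0.408)(0.7818)(1/√2) = 0.2255
|011⟩: (0.408)(0.7818)(0.6983 + 0.1113i) = (0.2227 + 0.0355i)
|100⟩: (0.4092 + 0.8161i)(0.6236)(1/√2) = (0.1804 + 0.3599i)
|101⟩: (0.4092 + 0.8161i)(0.6236)(0.6983 + 0.1113i) = (0.1215 + 0.3838i)
|110⟩: (0.4092 + 0.8161i)(0.7818)(1/√2) = (0.2262 + 0.4512i)
|111⟩: (0.4092 + 0.8161i)(0.7818)(0.6983 + 0.1113i) = (0.1524 + 0.4811i)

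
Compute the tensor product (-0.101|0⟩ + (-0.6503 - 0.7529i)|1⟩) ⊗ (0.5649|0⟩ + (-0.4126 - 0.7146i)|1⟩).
-0.05705|00⟩ + (0.04167 + 0.07217i)|01⟩ + (-0.3674 - 0.4253i)|10⟩ + (-0.2697 + 0.7754i)|11⟩

amp(|b₁b₂…⟩) = product of the factor amplitudes for bits b₁, b₂, …; only kets whose every factor amplitude is nonzero survive.
|00⟩: (-0.101)(0.5649) = -0.05705
|01⟩: (-0.101)(-0.4126 - 0.7146i) = (0.04167 + 0.07217i)
|10⟩: (-0.6503 - 0.7529i)(0.5649) = (-0.3674 - 0.4253i)
|11⟩: (-0.6503 - 0.7529i)(-0.4126 - 0.7146i) = (-0.2697 + 0.7754i)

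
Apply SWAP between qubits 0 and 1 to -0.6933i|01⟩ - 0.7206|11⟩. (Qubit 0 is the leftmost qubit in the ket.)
-0.6933i|10⟩ - 0.7206|11⟩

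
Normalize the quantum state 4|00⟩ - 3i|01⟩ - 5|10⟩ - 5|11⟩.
0.4619|00⟩ - 0.3464i|01⟩ - 1/√3|10⟩ - 1/√3|11⟩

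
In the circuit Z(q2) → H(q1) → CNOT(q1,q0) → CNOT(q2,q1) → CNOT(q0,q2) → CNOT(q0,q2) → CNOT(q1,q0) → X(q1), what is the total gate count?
8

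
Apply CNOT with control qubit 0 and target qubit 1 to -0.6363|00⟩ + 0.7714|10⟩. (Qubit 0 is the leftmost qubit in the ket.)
-0.6363|00⟩ + 0.7714|11⟩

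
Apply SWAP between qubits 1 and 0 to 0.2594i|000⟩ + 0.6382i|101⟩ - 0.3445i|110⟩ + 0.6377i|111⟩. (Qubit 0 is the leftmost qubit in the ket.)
0.2594i|000⟩ + 0.6382i|011⟩ - 0.3445i|110⟩ + 0.6377i|111⟩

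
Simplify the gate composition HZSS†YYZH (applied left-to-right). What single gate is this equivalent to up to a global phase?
I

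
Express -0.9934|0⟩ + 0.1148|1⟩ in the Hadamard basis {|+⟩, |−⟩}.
-0.6213|+⟩ - 0.7836|−⟩

With |ψ⟩ = α|0⟩ + β|1⟩, the Hadamard-basis coefficients are ⟨+|ψ⟩ = (α + β)/√2 and ⟨−|ψ⟩ = (α − β)/√2.
Here α = -0.9934, β = 0.1148: (α + β)/√2 = -0.6213, (α − β)/√2 = -0.7836.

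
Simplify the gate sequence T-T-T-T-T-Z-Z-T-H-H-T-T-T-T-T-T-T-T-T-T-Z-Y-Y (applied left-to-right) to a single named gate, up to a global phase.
Z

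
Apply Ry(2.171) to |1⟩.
-0.8845|0⟩ + 0.4665|1⟩

Ry(2.171) = [[cos(θ/2), −sin(θ/2)], [sin(θ/2), cos(θ/2)]]; θ = 2.171, cos(θ/2) ≈ 0.46647, sin(θ/2) ≈ 0.884537.
With a = amp(|0⟩) = 0 and b = amp(|1⟩) = 1:
new amp(|0⟩) = (0.46647)·a + (-0.884537)·b = -0.8845
new amp(|1⟩) = (0.884537)·a + (0.46647)·b = 0.4665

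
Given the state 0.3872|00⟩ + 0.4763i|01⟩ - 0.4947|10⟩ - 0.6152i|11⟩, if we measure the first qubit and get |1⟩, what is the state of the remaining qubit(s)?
-0.6267|0⟩ - 0.7793i|1⟩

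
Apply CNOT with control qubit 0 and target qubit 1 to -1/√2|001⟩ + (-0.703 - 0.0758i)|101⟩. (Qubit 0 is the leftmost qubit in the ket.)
-1/√2|001⟩ + (-0.703 - 0.0758i)|111⟩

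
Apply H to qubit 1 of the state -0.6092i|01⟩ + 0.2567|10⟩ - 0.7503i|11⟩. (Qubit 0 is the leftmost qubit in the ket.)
-0.4308i|00⟩ + 0.4308i|01⟩ + (0.1815 - 0.5305i)|10⟩ + (0.1815 + 0.5305i)|11⟩

H on qubit 1 mixes each pair of kets that differ only in qubit 1: amplitudes (a, b) of (|…0…⟩, |…1…⟩) become ((a + b)/√2, (a − b)/√2). Kets absent from the input have amplitude 0.
(|00⟩, |01⟩): (a, b) = (0, -0.6092i) → (-0.4308i, 0.4308i)
(|10⟩, |11⟩): (a, b) = (0.2567, -0.7503i) → ((0.1815 - 0.5305i), (0.1815 + 0.5305i))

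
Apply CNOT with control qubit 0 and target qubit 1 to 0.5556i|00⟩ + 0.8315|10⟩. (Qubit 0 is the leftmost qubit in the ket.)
0.5556i|00⟩ + 0.8315|11⟩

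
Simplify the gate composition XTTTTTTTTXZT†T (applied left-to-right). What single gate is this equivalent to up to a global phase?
Z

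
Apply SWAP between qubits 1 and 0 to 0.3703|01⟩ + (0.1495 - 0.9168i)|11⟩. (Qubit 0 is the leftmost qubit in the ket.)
0.3703|10⟩ + (0.1495 - 0.9168i)|11⟩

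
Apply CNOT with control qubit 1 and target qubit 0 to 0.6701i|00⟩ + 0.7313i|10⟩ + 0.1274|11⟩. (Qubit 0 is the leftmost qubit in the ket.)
0.6701i|00⟩ + 0.1274|01⟩ + 0.7313i|10⟩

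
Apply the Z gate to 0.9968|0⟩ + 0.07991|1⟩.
0.9968|0⟩ - 0.07991|1⟩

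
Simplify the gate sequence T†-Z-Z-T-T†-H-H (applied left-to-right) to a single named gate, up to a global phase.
T†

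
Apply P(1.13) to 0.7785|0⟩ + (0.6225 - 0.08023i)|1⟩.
0.7785|0⟩ + (0.3382 + 0.5288i)|1⟩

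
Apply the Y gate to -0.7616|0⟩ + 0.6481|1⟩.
-0.6481i|0⟩ - 0.7616i|1⟩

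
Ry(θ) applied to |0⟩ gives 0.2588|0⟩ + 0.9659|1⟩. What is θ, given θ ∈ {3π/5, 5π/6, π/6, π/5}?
5π/6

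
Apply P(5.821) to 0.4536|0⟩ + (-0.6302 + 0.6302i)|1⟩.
0.4536|0⟩ + (-0.2831 + 0.8451i)|1⟩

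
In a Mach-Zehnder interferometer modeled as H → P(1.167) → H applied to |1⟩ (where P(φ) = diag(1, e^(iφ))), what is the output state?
(0.3035 - 0.4598i)|0⟩ + (0.6965 + 0.4598i)|1⟩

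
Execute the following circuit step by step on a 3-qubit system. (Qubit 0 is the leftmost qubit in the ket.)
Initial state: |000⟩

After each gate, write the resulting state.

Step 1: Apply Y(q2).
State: i|001⟩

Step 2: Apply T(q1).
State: i|001⟩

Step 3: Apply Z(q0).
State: i|001⟩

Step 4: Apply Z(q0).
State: i|001⟩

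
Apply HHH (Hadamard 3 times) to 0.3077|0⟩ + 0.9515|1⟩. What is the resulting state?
0.8904|0⟩ - 0.4552|1⟩

H² = I, so H^3 = H: a single Hadamard. With (a, b) = (0.3077, 0.9515), H gives ((a + b)/√2, (a − b)/√2) = (0.8904, -0.4552).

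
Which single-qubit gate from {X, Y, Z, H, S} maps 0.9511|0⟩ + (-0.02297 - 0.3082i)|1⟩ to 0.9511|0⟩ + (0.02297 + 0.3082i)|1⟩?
Z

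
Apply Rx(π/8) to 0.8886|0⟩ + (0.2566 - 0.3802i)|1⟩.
(0.7974 - 0.05006i)|0⟩ + (0.2517 - 0.5463i)|1⟩

Rx(π/8) = [[cos(θ/2), −i·sin(θ/2)], [−i·sin(θ/2), cos(θ/2)]]; θ = π/8, cos(θ/2) ≈ 0.980785, sin(θ/2) ≈ 0.19509.
With a = amp(|0⟩) = 0.8886 and b = amp(|1⟩) = (0.2566 - 0.3802i):
new amp(|0⟩) = (0.980785)·a + (-0.19509i)·b = (0.7974 - 0.05006i)
new amp(|1⟩) = (-0.19509i)·a + (0.980785)·b = (0.2517 - 0.5463i)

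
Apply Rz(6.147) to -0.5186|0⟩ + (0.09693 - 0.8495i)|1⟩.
(0.5174 + 0.03529i)|0⟩ + (-0.03891 + 0.8541i)|1⟩

Rz(6.147) = [[e^(−iθ/2), 0], [0, e^(iθ/2)]] with e^(±iθ/2) = cos(θ/2) ± i·sin(θ/2); θ = 6.147, cos(θ/2) ≈ -0.997683, sin(θ/2) ≈ 0.06804.
With a = amp(|0⟩) = -0.5186 and b = amp(|1⟩) = (0.09693 - 0.8495i):
new amp(|0⟩) = (-0.997683 - 0.06804i)·a = (0.5174 + 0.03529i)
new amp(|1⟩) = (-0.997683 + 0.06804i)·b = (-0.03891 + 0.8541i)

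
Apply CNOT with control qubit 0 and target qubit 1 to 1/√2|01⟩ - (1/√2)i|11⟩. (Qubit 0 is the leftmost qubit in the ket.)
1/√2|01⟩ - (1/√2)i|10⟩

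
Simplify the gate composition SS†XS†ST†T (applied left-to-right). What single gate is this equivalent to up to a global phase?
X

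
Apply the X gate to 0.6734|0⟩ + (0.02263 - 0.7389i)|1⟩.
(0.02263 - 0.7389i)|0⟩ + 0.6734|1⟩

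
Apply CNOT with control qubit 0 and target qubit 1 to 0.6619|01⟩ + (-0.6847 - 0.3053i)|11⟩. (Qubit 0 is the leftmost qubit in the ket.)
0.6619|01⟩ + (-0.6847 - 0.3053i)|10⟩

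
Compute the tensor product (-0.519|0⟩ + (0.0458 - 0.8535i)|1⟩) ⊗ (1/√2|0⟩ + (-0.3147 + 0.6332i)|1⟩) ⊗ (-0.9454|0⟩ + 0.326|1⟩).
0.347|000⟩ - 0.1196|001⟩ + (-0.1544 + 0.3107i)|010⟩ + (0.05325 - 0.1071i)|011⟩ + (-0.03062 + 0.5706i)|100⟩ + (0.01056 - 0.1967i)|101⟩ + (-0.4973 - 0.2813i)|110⟩ + (0.1715 + 0.09702i)|111⟩

amp(|b₁b₂…⟩) = product of the factor amplitudes for bits b₁, b₂, …; only kets whose every factor amplitude is nonzero survive.
|000⟩: (-0.519)(1/√2)(-0.9454) = 0.347
|001⟩: (-0.519)(1/√2)(0.326) = -0.1196
|010⟩: (-0.519)(-0.3147 + 0.6332i)(-0.9454) = (-0.1544 + 0.3107i)
|011⟩: (-0.519)(-0.3147 + 0.6332i)(0.326) = (0.05325 - 0.1071i)
|100⟩: (0.0458 - 0.8535i)(1/√2)(-0.9454) = (-0.03062 + 0.5706i)
|101⟩: (0.0458 - 0.8535i)(1/√2)(0.326) = (0.01056 - 0.1967i)
|110⟩: (0.0458 - 0.8535i)(-0.3147 + 0.6332i)(-0.9454) = (-0.4973 - 0.2813i)
|111⟩: (0.0458 - 0.8535i)(-0.3147 + 0.6332i)(0.326) = (0.1715 + 0.09702i)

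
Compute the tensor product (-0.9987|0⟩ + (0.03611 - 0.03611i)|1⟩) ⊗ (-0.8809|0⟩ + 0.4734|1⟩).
0.8798|00⟩ - 0.4728|01⟩ + (-0.03181 + 0.03181i)|10⟩ + (0.01709 - 0.01709i)|11⟩

amp(|b₁b₂…⟩) = product of the factor amplitudes for bits b₁, b₂, …; only kets whose every factor amplitude is nonzero survive.
|00⟩: (-0.9987)(-0.8809) = 0.8798
|01⟩: (-0.9987)(0.4734) = -0.4728
|10⟩: (0.03611 - 0.03611i)(-0.8809) = (-0.03181 + 0.03181i)
|11⟩: (0.03611 - 0.03611i)(0.4734) = (0.01709 - 0.01709i)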